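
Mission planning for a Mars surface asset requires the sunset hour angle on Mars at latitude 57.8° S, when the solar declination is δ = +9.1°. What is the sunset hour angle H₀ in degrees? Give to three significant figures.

H₀ = 75.3°

cos H₀ = −tan φ · tan δ = −tan(-57.8°) × tan(+9.100°) = 0.2544, so H₀ = 1.3136 rad = 75.26°.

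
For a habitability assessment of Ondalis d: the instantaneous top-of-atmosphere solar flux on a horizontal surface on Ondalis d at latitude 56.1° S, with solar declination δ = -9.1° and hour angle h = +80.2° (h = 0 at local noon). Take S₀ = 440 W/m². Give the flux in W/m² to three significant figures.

99.0 W/m²

cos θ_z = sin φ sin δ + cos φ cos δ cos h = 0.131273 + 0.093739 = 0.225012.
Flux = S₀ · cos θ_z = 440 × 0.225012 = 99.01 W/m².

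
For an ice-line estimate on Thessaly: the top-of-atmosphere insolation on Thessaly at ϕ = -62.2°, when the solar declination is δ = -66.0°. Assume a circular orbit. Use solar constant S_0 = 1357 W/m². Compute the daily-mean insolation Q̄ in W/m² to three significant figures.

cos h₀ = −tan(-62.2°) tan(-66.000°) = -4.2600 ≤ −1 ⇒ polar day, h₀ = π.
Bracket: h₀ sin ϕ sin δ + cos ϕ cos δ sin h₀ = 3.1416×-0.88458×-0.91355 + 0.46639×0.40674×0.00000 = 2.538752 + 0.000000 = 2.538752.
Q̄ = (S_0/π) × [bracket] = (1357/π) × 2.538752 = 1097 W/m².

Q̄ ≈ 1.10e+03 W/m²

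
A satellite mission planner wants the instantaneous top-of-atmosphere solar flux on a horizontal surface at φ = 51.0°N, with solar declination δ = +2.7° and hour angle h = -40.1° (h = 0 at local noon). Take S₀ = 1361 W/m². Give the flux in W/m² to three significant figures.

704 W/m²

cos θ_z = sin φ sin δ + cos φ cos δ cos h = 0.036609 + 0.480846 = 0.517455.
Flux = S₀ · cos θ_z = 1361 × 0.517455 = 704.3 W/m².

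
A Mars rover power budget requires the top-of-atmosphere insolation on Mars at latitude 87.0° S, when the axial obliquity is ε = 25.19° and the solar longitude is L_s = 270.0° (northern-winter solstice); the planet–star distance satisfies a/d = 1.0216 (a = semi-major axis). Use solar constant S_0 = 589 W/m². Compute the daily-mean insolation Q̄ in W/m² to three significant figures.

Q̄ ≈ 261 W/m²

Solar declination: sin δ = sin ε · sin L_s = sin 25.19° × sin 270.0° = -0.42562, so δ = -25.190°.
cos h₀ = −tan(-87.0°) tan(-25.190°) = -8.9748 ≤ −1 ⇒ polar day, h₀ = π.
Bracket: h₀ sin ϕ sin δ + cos ϕ cos δ sin h₀ = 3.1416×-0.99863×-0.42562 + 0.05234×0.90490×0.00000 = 1.335296 + 0.000000 = 1.335296.
Inverse-square distance factor (a/d)² = 1.0216² = 1.043667.
Q̄ = (S_0/π) × 1.043667 × [bracket] = (589/π) × 1.043667 × 1.335296 = 261.3 W/m².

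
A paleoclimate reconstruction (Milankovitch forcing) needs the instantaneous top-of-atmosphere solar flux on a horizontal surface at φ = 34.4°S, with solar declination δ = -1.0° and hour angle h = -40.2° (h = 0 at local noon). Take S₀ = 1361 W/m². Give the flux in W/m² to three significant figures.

cos θ_z = sin φ sin δ + cos φ cos δ cos h = 0.009860 + 0.630122 = 0.639982.
Flux = S₀ · cos θ_z = 1361 × 0.639982 = 871.0 W/m².

871 W/m²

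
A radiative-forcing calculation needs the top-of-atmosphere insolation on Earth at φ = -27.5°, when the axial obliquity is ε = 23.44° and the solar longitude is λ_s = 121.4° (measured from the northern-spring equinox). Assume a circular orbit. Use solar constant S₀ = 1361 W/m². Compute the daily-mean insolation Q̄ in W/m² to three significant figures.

Solar declination: sin δ = sin ε · sin λ_s = sin 23.44° × sin 121.4° = 0.33953, so δ = +19.848°.
cos H₀ = −tan(-27.5°) tan(+19.848°) = 0.1879, H₀ = 1.3818 rad.
Bracket: H₀ sin φ sin δ + cos φ cos δ sin H₀ = 1.3818×-0.46175×0.33953 + 0.88701×0.94059×0.98219 = -0.216636 + 0.819454 = 0.602818.
Q̄ = (S₀/π) × [bracket] = (1361/π) × 0.602818 = 261.2 W/m².

Q̄ ≈ 261 W/m²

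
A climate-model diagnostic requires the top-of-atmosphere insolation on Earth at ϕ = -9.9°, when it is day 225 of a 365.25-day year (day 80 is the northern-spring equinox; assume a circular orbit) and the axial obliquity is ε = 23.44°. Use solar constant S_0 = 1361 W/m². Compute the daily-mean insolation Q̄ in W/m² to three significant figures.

Solar longitude: L_s = 360° × (225 − 80)/365.25 = 142.916°.
sin δ = sin 23.44° × sin 142.916° = 0.23986, so δ = +13.878°.
cos h₀ = −tan(-9.9°) tan(+13.878°) = 0.0431, h₀ = 1.5277 rad.
Bracket: h₀ sin ϕ sin δ + cos ϕ cos δ sin h₀ = 1.5277×-0.17193×0.23986 + 0.98511×0.97081×0.99907 = -0.063001 + 0.955465 = 0.892464.
Q̄ = (S_0/π) × [bracket] = (1361/π) × 0.892464 = 386.6 W/m².

Q̄ ≈ 387 W/m²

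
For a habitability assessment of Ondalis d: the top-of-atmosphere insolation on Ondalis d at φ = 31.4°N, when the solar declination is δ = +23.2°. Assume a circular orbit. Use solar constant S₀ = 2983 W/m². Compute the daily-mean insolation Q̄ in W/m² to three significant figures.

cos H₀ = −tan(+31.4°) tan(+23.200°) = -0.2616, H₀ = 1.8355 rad.
Bracket: H₀ sin φ sin δ + cos φ cos δ sin H₀ = 1.8355×0.52101×0.39394 + 0.85355×0.91914×0.96517 = 0.376730 + 0.757207 = 1.133937.
Q̄ = (S₀/π) × [bracket] = (2983/π) × 1.133937 = 1077 W/m².

Q̄ ≈ 1.08e+03 W/m²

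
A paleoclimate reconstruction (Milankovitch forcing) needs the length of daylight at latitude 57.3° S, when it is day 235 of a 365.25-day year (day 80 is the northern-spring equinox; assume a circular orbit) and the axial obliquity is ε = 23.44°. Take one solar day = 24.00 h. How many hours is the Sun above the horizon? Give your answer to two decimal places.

Solar longitude: λ_s = 360° × (235 − 80)/365.25 = 152.772°.
sin δ = sin 23.44° × sin 152.772° = 0.18200, so δ = +10.486°.
cos H₀ = −tan φ · tan δ = −tan(-57.3°) × tan(+10.486°) = 0.2883, so H₀ = 1.2783 rad = 73.24°.
Daylight = 2H₀/(2π) × 24.00 h = (1.2783/π) × 24.00 = 9.77 h.

9.77 h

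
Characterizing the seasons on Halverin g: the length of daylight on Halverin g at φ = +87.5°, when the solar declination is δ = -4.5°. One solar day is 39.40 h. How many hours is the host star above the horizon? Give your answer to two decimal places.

cos H₀ = −tan φ · tan δ = 1.8026 ≥ 1, so the host star never rises (polar night) and H₀ = 0.
Daylight = 2H₀/(2π) × 39.40 h = (0.0000/π) × 39.40 = 0.00 h.

0.00 h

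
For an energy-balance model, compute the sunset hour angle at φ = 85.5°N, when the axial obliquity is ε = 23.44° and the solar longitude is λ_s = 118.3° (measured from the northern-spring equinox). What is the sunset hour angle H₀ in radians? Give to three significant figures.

Solar declination: sin δ = sin ε · sin λ_s = sin 23.44° × sin 118.3° = 0.35024, so δ = +20.502°.
Sunrise equation: cos H₀ = −tan φ · tan δ = -4.7512 ≤ −1, so the Sun never sets (polar day) and H₀ = π.

H₀ = 3.14 rad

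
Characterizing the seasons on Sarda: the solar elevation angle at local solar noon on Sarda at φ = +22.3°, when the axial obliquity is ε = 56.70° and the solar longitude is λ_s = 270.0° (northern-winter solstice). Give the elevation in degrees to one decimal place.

Solar declination: sin δ = sin ε · sin λ_s = sin 56.70° × sin 270.0° = -0.83581, so δ = -56.700°.
At local noon the hour angle is zero, so the zenith angle equals |φ − δ| = |+22.3° − (-56.700°)| = 79.000°.
Elevation = 90° − 79.000° = 11.0°.

11.0°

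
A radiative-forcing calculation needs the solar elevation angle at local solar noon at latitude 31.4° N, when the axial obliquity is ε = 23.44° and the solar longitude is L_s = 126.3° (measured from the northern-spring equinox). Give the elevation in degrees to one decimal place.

Solar declination: sin δ = sin ε · sin L_s = sin 23.44° × sin 126.3° = 0.32059, so δ = +18.699°.
At local noon the hour angle is zero, so the zenith angle equals |ϕ − δ| = |+31.4° − (+18.699°)| = 12.701°.
Elevation = 90° − 12.701° = 77.3°.

77.3°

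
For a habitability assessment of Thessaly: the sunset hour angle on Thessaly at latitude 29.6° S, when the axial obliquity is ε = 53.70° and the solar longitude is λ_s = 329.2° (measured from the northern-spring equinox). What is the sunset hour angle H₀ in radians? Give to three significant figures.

Solar declination: sin δ = sin ε · sin λ_s = sin 53.70° × sin 329.2° = -0.41267, so δ = -24.373°.
cos H₀ = −tan φ · tan δ = −tan(-29.6°) × tan(-24.373°) = -0.2574, so H₀ = 1.8311 rad = 104.91°.

H₀ = 1.83 rad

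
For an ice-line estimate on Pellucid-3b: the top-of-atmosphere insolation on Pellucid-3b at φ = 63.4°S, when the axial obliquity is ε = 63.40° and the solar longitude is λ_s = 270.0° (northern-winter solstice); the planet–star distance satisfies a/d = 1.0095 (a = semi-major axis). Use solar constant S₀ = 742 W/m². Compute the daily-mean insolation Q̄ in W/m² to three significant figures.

Q̄ ≈ 605 W/m²

Solar declination: sin δ = sin ε · sin λ_s = sin 63.40° × sin 270.0° = -0.89415, so δ = -63.400°.
cos H₀ = −tan(-63.4°) tan(-63.400°) = -3.9878 ≤ −1 ⇒ polar day, H₀ = π.
Bracket: H₀ sin φ sin δ + cos φ cos δ sin H₀ = 3.1416×-0.89415×-0.89415 + 0.44776×0.44776×0.00000 = 2.511722 + 0.000000 = 2.511722.
Inverse-square distance factor (a/d)² = 1.0095² = 1.019090.
Q̄ = (S₀/π) × 1.019090 × [bracket] = (742/π) × 1.019090 × 2.511722 = 604.6 W/m².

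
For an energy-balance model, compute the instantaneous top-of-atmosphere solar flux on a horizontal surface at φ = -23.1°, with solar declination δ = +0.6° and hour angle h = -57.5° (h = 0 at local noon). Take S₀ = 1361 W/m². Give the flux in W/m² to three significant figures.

667 W/m²

cos θ_z = sin φ sin δ + cos φ cos δ cos h = -0.004108 + 0.494193 = 0.490085.
Flux = S₀ · cos θ_z = 1361 × 0.490085 = 667.0 W/m².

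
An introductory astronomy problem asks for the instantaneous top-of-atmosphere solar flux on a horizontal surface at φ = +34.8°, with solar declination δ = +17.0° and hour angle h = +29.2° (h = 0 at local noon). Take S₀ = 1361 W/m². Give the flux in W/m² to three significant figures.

1.16e+03 W/m²

cos θ_z = sin φ sin δ + cos φ cos δ cos h = 0.166860 + 0.685479 = 0.852339.
Flux = S₀ · cos θ_z = 1361 × 0.852339 = 1160 W/m².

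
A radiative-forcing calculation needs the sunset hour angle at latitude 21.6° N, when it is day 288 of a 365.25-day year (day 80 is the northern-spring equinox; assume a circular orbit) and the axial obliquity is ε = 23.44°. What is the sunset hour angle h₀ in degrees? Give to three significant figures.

Solar longitude: L_s = 360° × (288 − 80)/365.25 = 205.010°.
sin δ = sin 23.44° × sin 205.010° = -0.16818, so δ = -9.682°.
cos h₀ = −tan ϕ · tan δ = −tan(+21.6°) × tan(-9.682°) = 0.0675, so h₀ = 1.5032 rad = 86.13°.

h₀ = 86.1°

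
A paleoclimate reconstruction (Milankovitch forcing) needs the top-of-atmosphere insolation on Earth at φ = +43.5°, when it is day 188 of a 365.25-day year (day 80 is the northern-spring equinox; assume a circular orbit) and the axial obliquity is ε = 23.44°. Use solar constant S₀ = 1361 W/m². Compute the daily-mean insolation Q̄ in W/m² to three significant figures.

Solar longitude: λ_s = 360° × (188 − 80)/365.25 = 106.448°.
sin δ = sin 23.44° × sin 106.448° = 0.38151, so δ = +22.427°.
cos H₀ = −tan(+43.5°) tan(+22.427°) = -0.3917, H₀ = 1.9732 rad.
Bracket: H₀ sin φ sin δ + cos φ cos δ sin H₀ = 1.9732×0.68835×0.38151 + 0.72537×0.92436×0.92011 = 0.518187 + 0.616937 = 1.135124.
Q̄ = (S₀/π) × [bracket] = (1361/π) × 1.135124 = 491.8 W/m².

Q̄ ≈ 492 W/m²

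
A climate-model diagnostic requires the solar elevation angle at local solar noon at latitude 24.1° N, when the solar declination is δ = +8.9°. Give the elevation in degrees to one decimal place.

At local noon the hour angle is zero, so the zenith angle equals |φ − δ| = |+24.1° − (+8.900°)| = 15.200°.
Elevation = 90° − 15.200° = 74.8°.

74.8°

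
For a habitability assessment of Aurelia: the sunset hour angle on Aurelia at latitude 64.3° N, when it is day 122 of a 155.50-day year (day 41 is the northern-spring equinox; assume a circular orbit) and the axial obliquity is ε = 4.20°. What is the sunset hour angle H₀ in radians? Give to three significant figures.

Solar longitude: λ_s = 360° × (122 − 41)/155.50 = 187.524°.
sin δ = sin 4.20° × sin 187.524° = -0.00959, so δ = -0.549°.
cos H₀ = −tan φ · tan δ = −tan(+64.3°) × tan(-0.549°) = 0.0199, so H₀ = 1.5509 rad = 88.86°.

H₀ = 1.55 rad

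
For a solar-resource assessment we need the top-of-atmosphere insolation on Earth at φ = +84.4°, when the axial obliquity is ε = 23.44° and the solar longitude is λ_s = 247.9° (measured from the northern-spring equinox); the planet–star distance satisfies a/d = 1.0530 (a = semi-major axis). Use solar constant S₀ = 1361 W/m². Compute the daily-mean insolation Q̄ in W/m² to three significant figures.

Solar declination: sin δ = sin ε · sin λ_s = sin 23.44° × sin 247.9° = -0.36856, so δ = -21.627°.
cos H₀ = −tan(+84.4°) tan(-21.627°) = 4.0435 ≥ 1 ⇒ polar night, H₀ = 0 and Q̄ = 0.
Inverse-square distance factor (a/d)² = 1.0530² = 1.108809.

Q̄ ≈ 0.00 W/m²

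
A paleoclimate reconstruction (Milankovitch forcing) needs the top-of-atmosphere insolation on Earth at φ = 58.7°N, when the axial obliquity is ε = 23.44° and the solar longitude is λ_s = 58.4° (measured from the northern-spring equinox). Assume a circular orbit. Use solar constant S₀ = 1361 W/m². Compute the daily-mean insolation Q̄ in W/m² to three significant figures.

Q̄ ≈ 447 W/m²

Solar declination: sin δ = sin ε · sin λ_s = sin 23.44° × sin 58.4° = 0.33881, so δ = +19.804°.
cos H₀ = −tan(+58.7°) tan(+19.804°) = -0.5923, H₀ = 2.2047 rad.
Bracket: H₀ sin φ sin δ + cos φ cos δ sin H₀ = 2.2047×0.85446×0.33881 + 0.51952×0.94086×0.80574 = 0.638260 + 0.393842 = 1.032102.
Q̄ = (S₀/π) × [bracket] = (1361/π) × 1.032102 = 447.1 W/m².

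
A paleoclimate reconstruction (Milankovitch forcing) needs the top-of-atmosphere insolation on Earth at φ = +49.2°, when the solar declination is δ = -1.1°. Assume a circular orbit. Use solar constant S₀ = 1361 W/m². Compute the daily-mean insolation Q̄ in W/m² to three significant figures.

Q̄ ≈ 273 W/m²

cos H₀ = −tan(+49.2°) tan(-1.100°) = 0.0222, H₀ = 1.5485 rad.
Bracket: H₀ sin φ sin δ + cos φ cos δ sin H₀ = 1.5485×0.75700×-0.01920 + 0.65342×0.99982×0.99975 = -0.022507 + 0.653139 = 0.630632.
Q̄ = (S₀/π) × [bracket] = (1361/π) × 0.630632 = 273.2 W/m².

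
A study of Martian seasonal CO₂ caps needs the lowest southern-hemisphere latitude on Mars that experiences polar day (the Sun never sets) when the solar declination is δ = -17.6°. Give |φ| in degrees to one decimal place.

Polar day requires cos H₀ = −tan φ tan δ ≤ −1, i.e. tan φ tan δ ≥ 1.
The boundary is |tan φ| · |tan δ| = 1, so |φ| = 90° − |δ| = 90° − 17.6° = 72.4° in the southern hemisphere.

|φ| = 72.4°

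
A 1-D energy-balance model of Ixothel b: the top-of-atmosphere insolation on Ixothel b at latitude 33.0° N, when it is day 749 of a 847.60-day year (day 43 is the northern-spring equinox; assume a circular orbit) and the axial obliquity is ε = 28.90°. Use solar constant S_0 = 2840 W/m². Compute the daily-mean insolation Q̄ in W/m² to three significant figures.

Solar longitude: L_s = 360° × (749 − 43)/847.60 = 299.858°.
sin δ = sin 28.90° × sin 299.858° = -0.41913, so δ = -24.780°.
cos h₀ = −tan(+33.0°) tan(-24.780°) = 0.2998, h₀ = 1.2663 rad.
Bracket: h₀ sin ϕ sin δ + cos ϕ cos δ sin h₀ = 1.2663×0.54464×-0.41913 + 0.83867×0.90793×0.95401 = -0.289065 + 0.726434 = 0.437369.
Q̄ = (S_0/π) × [bracket] = (2840/π) × 0.437369 = 395.4 W/m².

Q̄ ≈ 395 W/m²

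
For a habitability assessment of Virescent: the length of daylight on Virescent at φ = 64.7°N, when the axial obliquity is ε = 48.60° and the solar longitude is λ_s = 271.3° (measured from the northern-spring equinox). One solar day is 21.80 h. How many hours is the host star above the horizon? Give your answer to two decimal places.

0.00 h

Solar declination: sin δ = sin ε · sin λ_s = sin 48.60° × sin 271.3° = -0.74992, so δ = -48.583°.
cos H₀ = −tan φ · tan δ = 2.3982 ≥ 1, so the host star never rises (polar night) and H₀ = 0.
Daylight = 2H₀/(2π) × 21.80 h = (0.0000/π) × 21.80 = 0.00 h.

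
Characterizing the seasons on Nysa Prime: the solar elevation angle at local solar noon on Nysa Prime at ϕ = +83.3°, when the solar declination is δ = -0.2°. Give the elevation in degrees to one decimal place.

6.5°

At local noon the hour angle is zero, so the zenith angle equals |ϕ − δ| = |+83.3° − (-0.200°)| = 83.500°.
Elevation = 90° − 83.500° = 6.5°.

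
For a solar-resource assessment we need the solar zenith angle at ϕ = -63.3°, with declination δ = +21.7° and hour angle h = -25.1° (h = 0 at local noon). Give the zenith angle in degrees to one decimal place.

θ_z = 87.3°

cos θ_z = sin ϕ sin δ + cos ϕ cos δ cos h = -0.330321 + 0.378054 = 0.047733.
θ_z = arccos(0.047733) = 87.3°.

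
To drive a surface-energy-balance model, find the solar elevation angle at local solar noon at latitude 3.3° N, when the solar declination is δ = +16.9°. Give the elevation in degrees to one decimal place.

76.4°

At local noon the hour angle is zero, so the zenith angle equals |φ − δ| = |+3.3° − (+16.900°)| = 13.600°.
Elevation = 90° − 13.600° = 76.4°.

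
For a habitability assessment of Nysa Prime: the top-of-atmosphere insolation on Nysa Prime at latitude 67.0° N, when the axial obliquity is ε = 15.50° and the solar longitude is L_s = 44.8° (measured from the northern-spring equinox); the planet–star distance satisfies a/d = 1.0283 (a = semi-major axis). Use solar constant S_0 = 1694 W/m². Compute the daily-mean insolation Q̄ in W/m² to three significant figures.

Solar declination: sin δ = sin ε · sin L_s = sin 15.50° × sin 44.8° = 0.18831, so δ = +10.854°.
cos h₀ = −tan(+67.0°) tan(+10.854°) = -0.4517, h₀ = 2.0395 rad.
Bracket: h₀ sin ϕ sin δ + cos ϕ cos δ sin h₀ = 2.0395×0.92050×0.18831 + 0.39073×0.98211×0.89217 = 0.353526 + 0.342361 = 0.695887.
Inverse-square distance factor (a/d)² = 1.0283² = 1.057401.
Q̄ = (S_0/π) × 1.057401 × [bracket] = (1694/π) × 1.057401 × 0.695887 = 396.8 W/m².

Q̄ ≈ 397 W/m²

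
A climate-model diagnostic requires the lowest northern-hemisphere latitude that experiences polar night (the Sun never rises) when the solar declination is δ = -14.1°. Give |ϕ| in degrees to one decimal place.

Polar night requires cos h₀ = −tan ϕ tan δ ≥ 1, i.e. tan ϕ tan δ ≤ −1.
The boundary is |tan ϕ| · |tan δ| = 1, so |ϕ| = 90° − |δ| = 90° − 14.1° = 75.9° in the northern hemisphere.

|ϕ| = 75.9°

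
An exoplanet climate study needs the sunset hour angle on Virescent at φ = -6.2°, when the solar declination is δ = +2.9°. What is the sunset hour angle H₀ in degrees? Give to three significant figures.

H₀ = 89.7°

cos H₀ = −tan φ · tan δ = −tan(-6.2°) × tan(+2.900°) = 0.0055, so H₀ = 1.5653 rad = 89.68°.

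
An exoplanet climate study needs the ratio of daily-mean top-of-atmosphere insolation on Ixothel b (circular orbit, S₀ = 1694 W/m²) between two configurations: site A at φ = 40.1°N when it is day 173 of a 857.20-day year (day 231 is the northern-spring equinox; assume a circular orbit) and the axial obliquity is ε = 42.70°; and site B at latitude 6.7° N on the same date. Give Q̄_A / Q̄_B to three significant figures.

— Configuration A (φ=+40.1°):
Solar longitude: λ_s = 360° × (173 − 231)/857.20 = -24.358°, i.e. -24.358° + 360° = 335.642°.
sin δ = sin 42.70° × sin 335.642° = -0.27970, so δ = -16.242°.
cos H₀ = −tan(+40.1°) tan(-16.242°) = 0.2453, H₀ = 1.3229 rad.
Bracket: H₀ sin φ sin δ + cos φ cos δ sin H₀ = 1.3229×0.64412×-0.27970 + 0.76492×0.96009×0.96944 = -0.238334 + 0.711949 = 0.473615.
Q̄ = (S₀/π) × [bracket] = (1694/π) × 0.473615 = 255.38 W/m².
— Configuration B (φ=+6.7°):
cos H₀ = −tan(+6.7°) tan(-16.242°) = 0.0342, H₀ = 1.5366 rad.
Bracket: H₀ sin φ sin δ + cos φ cos δ sin H₀ = 1.5366×0.11667×-0.27970 + 0.99317×0.96009×0.99941 = -0.050143 + 0.952970 = 0.902827.
Q̄ = (S₀/π) × [bracket] = (1694/π) × 0.902827 = 486.82 W/m².
Ratio Q̄_A / Q̄_B = 255.38 / 486.82 = 0.5246.

Q̄_A / Q̄_B ≈ 0.525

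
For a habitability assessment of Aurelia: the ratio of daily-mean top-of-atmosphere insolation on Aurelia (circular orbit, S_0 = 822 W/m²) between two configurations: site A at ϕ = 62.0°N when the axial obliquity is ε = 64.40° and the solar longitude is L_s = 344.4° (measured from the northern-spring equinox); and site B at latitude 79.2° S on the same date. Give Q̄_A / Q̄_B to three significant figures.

— Configuration A (ϕ=+62.0°):
Solar declination: sin δ = sin ε · sin L_s = sin 64.40° × sin 344.4° = -0.24252, so δ = -14.035°.
cos h₀ = −tan(+62.0°) tan(-14.035°) = 0.4702, h₀ = 1.0813 rad.
Bracket: h₀ sin ϕ sin δ + cos ϕ cos δ sin h₀ = 1.0813×0.88295×-0.24252 + 0.46947×0.97015×0.88259 = -0.231542 + 0.401981 = 0.170439.
Q̄ = (S_0/π) × [bracket] = (822/π) × 0.170439 = 44.595 W/m².
— Configuration B (ϕ=-79.2°):
cos h₀ = −tan(-79.2°) tan(-14.035°) = -1.3105 ≤ −1 ⇒ polar day, h₀ = π.
Bracket: h₀ sin ϕ sin δ + cos ϕ cos δ sin h₀ = 3.1416×-0.98229×-0.24252 + 0.18738×0.97015×0.00000 = 0.748408 + 0.000000 = 0.748408.
Q̄ = (S_0/π) × [bracket] = (822/π) × 0.748408 = 195.82 W/m².
Ratio Q̄_A / Q̄_B = 44.595 / 195.82 = 0.2277.

Q̄_A / Q̄_B ≈ 0.228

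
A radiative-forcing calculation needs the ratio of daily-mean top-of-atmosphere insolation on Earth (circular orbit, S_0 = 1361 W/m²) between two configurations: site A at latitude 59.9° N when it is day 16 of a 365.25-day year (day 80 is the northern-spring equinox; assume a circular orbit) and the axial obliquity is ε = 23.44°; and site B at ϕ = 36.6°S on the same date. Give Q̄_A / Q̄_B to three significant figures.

— Configuration A (ϕ=+59.9°):
Solar longitude: L_s = 360° × (16 − 80)/365.25 = -63.080°, i.e. -63.080° + 360° = 296.920°.
sin δ = sin 23.44° × sin 296.920° = -0.35468, so δ = -20.774°.
cos h₀ = −tan(+59.9°) tan(-20.774°) = 0.6544, h₀ = 0.8574 rad.
Bracket: h₀ sin ϕ sin δ + cos ϕ cos δ sin h₀ = 0.8574×0.86515×-0.35468 + 0.50151×0.93499×0.75614 = -0.263094 + 0.354559 = 0.091465.
Q̄ = (S_0/π) × [bracket] = (1361/π) × 0.091465 = 39.624 W/m².
— Configuration B (ϕ=-36.6°):
cos h₀ = −tan(-36.6°) tan(-20.774°) = -0.2817, h₀ = 1.8564 rad.
Bracket: h₀ sin ϕ sin δ + cos ϕ cos δ sin h₀ = 1.8564×-0.59622×-0.35468 + 0.80282×0.93499×0.95949 = 0.392568 + 0.720221 = 1.112789.
Q̄ = (S_0/π) × [bracket] = (1361/π) × 1.112789 = 482.08 W/m².
Ratio Q̄_A / Q̄_B = 39.624 / 482.08 = 0.08219.

Q̄_A / Q̄_B ≈ 0.0822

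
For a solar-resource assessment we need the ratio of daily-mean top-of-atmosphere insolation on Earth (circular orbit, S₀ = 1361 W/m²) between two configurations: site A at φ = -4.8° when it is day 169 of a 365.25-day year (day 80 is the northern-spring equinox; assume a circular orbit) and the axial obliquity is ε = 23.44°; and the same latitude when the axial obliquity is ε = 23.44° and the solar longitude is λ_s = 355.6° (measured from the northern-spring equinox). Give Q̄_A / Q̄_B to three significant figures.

Q̄_A / Q̄_B ≈ 0.863

— Configuration A (φ=-4.8°):
Solar longitude: λ_s = 360° × (169 − 80)/365.25 = 87.721°.
sin δ = sin 23.44° × sin 87.721° = 0.39747, so δ = +23.420°.
cos H₀ = −tan(-4.8°) tan(+23.420°) = 0.0364, H₀ = 1.5344 rad.
Bracket: H₀ sin φ sin δ + cos φ cos δ sin H₀ = 1.5344×-0.08368×0.39747 + 0.99649×0.91761×0.99934 = -0.051035 + 0.913786 = 0.862751.
Q̄ = (S₀/π) × [bracket] = (1361/π) × 0.862751 = 373.76 W/m².
— Configuration B (φ=-4.8°):
Solar declination: sin δ = sin ε · sin λ_s = sin 23.44° × sin 355.6° = -0.03052, so δ = -1.749°.
cos H₀ = −tan(-4.8°) tan(-1.749°) = -0.0026, H₀ = 1.5734 rad.
Bracket: H₀ sin φ sin δ + cos φ cos δ sin H₀ = 1.5734×-0.08368×-0.03052 + 0.99649×0.99953×1.00000 = 0.004018 + 0.996022 = 1.000040.
Q̄ = (S₀/π) × [bracket] = (1361/π) × 1.000040 = 433.24 W/m².
Ratio Q̄_A / Q̄_B = 373.76 / 433.24 = 0.8627.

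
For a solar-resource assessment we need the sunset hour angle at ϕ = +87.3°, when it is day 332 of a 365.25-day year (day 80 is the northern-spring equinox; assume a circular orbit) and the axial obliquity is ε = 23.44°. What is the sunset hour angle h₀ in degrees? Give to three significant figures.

Solar longitude: L_s = 360° × (332 − 80)/365.25 = 248.378°.
sin δ = sin 23.44° × sin 248.378° = -0.36980, so δ = -21.703°.
cos h₀ = −tan ϕ · tan δ = 8.4398 ≥ 1, so the Sun never rises (polar night) and h₀ = 0.

h₀ = 0.00°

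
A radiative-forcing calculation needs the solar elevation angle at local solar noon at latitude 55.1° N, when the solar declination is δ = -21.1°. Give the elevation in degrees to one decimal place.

At local noon the hour angle is zero, so the zenith angle equals |ϕ − δ| = |+55.1° − (-21.100°)| = 76.200°.
Elevation = 90° − 76.200° = 13.8°.

13.8°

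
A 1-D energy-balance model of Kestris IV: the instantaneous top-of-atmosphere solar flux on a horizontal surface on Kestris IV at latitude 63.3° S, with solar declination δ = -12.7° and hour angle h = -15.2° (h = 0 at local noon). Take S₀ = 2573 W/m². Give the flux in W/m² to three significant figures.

1.59e+03 W/m²

cos θ_z = sin φ sin δ + cos φ cos δ cos h = 0.196404 + 0.422992 = 0.619396.
Flux = S₀ · cos θ_z = 2573 × 0.619396 = 1594 W/m².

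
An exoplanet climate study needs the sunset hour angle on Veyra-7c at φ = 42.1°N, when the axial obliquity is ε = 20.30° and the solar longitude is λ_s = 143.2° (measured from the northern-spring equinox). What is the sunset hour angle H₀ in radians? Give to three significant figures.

H₀ = 1.76 rad

Solar declination: sin δ = sin ε · sin λ_s = sin 20.30° × sin 143.2° = 0.20782, so δ = +11.995°.
cos H₀ = −tan φ · tan δ = −tan(+42.1°) × tan(+11.995°) = -0.1920, so H₀ = 1.7640 rad = 101.07°.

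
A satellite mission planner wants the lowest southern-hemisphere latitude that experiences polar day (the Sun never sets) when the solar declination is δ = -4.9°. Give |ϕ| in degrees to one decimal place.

|ϕ| = 85.1°

Polar day requires cos h₀ = −tan ϕ tan δ ≤ −1, i.e. tan ϕ tan δ ≥ 1.
The boundary is |tan ϕ| · |tan δ| = 1, so |ϕ| = 90° − |δ| = 90° − 4.9° = 85.1° in the southern hemisphere.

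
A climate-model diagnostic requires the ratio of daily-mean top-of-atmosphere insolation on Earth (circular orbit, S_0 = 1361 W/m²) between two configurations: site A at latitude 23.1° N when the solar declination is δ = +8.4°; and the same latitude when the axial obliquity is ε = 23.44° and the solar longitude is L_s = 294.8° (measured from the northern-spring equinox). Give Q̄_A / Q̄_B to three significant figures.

Q̄_A / Q̄_B ≈ 1.55

— Configuration A (ϕ=+23.1°):
cos h₀ = −tan(+23.1°) tan(+8.400°) = -0.0630, h₀ = 1.6338 rad.
Bracket: h₀ sin ϕ sin δ + cos ϕ cos δ sin h₀ = 1.6338×0.39234×0.14608 + 0.91982×0.98927×0.99801 = 0.093638 + 0.908140 = 1.001778.
Q̄ = (S_0/π) × [bracket] = (1361/π) × 1.001778 = 433.99 W/m².
— Configuration B (ϕ=+23.1°):
Solar declination: sin δ = sin ε · sin L_s = sin 23.44° × sin 294.8° = -0.36110, so δ = -21.168°.
cos h₀ = −tan(+23.1°) tan(-21.168°) = 0.1652, h₀ = 1.4049 rad.
Bracket: h₀ sin ϕ sin δ + cos ϕ cos δ sin h₀ = 1.4049×0.39234×-0.36110 + 0.91982×0.93253×0.98627 = -0.199038 + 0.845983 = 0.646945.
Q̄ = (S_0/π) × [bracket] = (1361/π) × 0.646945 = 280.27 W/m².
Ratio Q̄_A / Q̄_B = 433.99 / 280.27 = 1.548.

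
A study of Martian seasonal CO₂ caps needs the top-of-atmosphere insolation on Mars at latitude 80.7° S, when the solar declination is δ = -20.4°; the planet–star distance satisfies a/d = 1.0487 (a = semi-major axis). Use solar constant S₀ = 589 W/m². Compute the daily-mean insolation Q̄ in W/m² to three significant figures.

Q̄ ≈ 223 W/m²

cos H₀ = −tan(-80.7°) tan(-20.400°) = -2.2710 ≤ −1 ⇒ polar day, H₀ = π.
Bracket: H₀ sin φ sin δ + cos φ cos δ sin H₀ = 3.1416×-0.98686×-0.34857 + 0.16160×0.93728×0.00000 = 1.080678 + 0.000000 = 1.080678.
Inverse-square distance factor (a/d)² = 1.0487² = 1.099772.
Q̄ = (S₀/π) × 1.099772 × [bracket] = (589/π) × 1.099772 × 1.080678 = 222.8 W/m².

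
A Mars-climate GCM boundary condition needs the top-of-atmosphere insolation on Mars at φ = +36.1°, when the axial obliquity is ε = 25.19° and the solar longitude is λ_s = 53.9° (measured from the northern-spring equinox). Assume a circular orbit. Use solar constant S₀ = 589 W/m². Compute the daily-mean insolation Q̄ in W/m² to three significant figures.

Solar declination: sin δ = sin ε · sin λ_s = sin 25.19° × sin 53.9° = 0.34390, so δ = +20.115°.
cos H₀ = −tan(+36.1°) tan(+20.115°) = -0.2671, H₀ = 1.8411 rad.
Bracket: H₀ sin φ sin δ + cos φ cos δ sin H₀ = 1.8411×0.58920×0.34390 + 0.80799×0.93901×0.96368 = 0.373055 + 0.731154 = 1.104209.
Q̄ = (S₀/π) × [bracket] = (589/π) × 1.104209 = 207.0 W/m².

Q̄ ≈ 207 W/m²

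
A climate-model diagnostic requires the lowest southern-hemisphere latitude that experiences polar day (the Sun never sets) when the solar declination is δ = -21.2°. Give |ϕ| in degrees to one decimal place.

|ϕ| = 68.8°

Polar day requires cos h₀ = −tan ϕ tan δ ≤ −1, i.e. tan ϕ tan δ ≥ 1.
The boundary is |tan ϕ| · |tan δ| = 1, so |ϕ| = 90° − |δ| = 90° − 21.2° = 68.8° in the southern hemisphere.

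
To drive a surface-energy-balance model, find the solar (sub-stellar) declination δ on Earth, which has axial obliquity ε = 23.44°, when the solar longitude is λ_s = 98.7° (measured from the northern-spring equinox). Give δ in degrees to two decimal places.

sin δ = sin ε · sin λ_s = sin 23.44° × sin 98.7° = 0.393212.
δ = arcsin(0.393212) = +23.15°.

δ = +23.15°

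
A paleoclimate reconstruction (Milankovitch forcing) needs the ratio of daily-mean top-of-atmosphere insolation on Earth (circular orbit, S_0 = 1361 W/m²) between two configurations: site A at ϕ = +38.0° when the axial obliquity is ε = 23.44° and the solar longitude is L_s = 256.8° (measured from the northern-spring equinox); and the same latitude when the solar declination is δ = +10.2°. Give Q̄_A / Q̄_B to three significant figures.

— Configuration A (ϕ=+38.0°):
Solar declination: sin δ = sin ε · sin L_s = sin 23.44° × sin 256.8° = -0.38728, so δ = -22.785°.
cos h₀ = −tan(+38.0°) tan(-22.785°) = 0.3282, h₀ = 1.2364 rad.
Bracket: h₀ sin ϕ sin δ + cos ϕ cos δ sin h₀ = 1.2364×0.61566×-0.38728 + 0.78801×0.92196×0.94461 = -0.294798 + 0.686272 = 0.391474.
Q̄ = (S_0/π) × [bracket] = (1361/π) × 0.391474 = 169.59 W/m².
— Configuration B (ϕ=+38.0°):
cos h₀ = −tan(+38.0°) tan(+10.200°) = -0.1406, h₀ = 1.7118 rad.
Bracket: h₀ sin ϕ sin δ + cos ϕ cos δ sin h₀ = 1.7118×0.61566×0.17708 + 0.78801×0.98420×0.99007 = 0.186622 + 0.767858 = 0.954480.
Q̄ = (S_0/π) × [bracket] = (1361/π) × 0.954480 = 413.50 W/m².
Ratio Q̄_A / Q̄_B = 169.59 / 413.50 = 0.4101.

Q̄_A / Q̄_B ≈ 0.410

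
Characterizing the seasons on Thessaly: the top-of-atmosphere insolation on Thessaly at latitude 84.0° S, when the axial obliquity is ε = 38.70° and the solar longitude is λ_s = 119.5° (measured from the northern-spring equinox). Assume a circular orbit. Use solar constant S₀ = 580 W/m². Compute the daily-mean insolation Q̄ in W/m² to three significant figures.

Q̄ ≈ 0.00 W/m²

Solar declination: sin δ = sin ε · sin λ_s = sin 38.70° × sin 119.5° = 0.54418, so δ = +32.969°.
cos H₀ = −tan(-84.0°) tan(+32.969°) = 6.1714 ≥ 1 ⇒ polar night, H₀ = 0 and Q̄ = 0.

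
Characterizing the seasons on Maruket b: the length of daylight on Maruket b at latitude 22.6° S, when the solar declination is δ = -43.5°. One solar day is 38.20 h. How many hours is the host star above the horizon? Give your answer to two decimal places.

cos H₀ = −tan φ · tan δ = −tan(-22.6°) × tan(-43.500°) = -0.3950, so H₀ = 1.9769 rad = 113.27°.
Daylight = 2H₀/(2π) × 38.20 h = (1.9769/π) × 38.20 = 24.04 h.

24.04 h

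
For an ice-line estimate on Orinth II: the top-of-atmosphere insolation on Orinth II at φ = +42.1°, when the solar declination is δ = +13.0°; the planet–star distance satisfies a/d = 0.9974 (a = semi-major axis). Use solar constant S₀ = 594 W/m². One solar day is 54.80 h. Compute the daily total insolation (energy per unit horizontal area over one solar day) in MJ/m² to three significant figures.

36.2 MJ/m²

cos H₀ = −tan(+42.1°) tan(+13.000°) = -0.2086, H₀ = 1.7809 rad.
Bracket: H₀ sin φ sin δ + cos φ cos δ sin H₀ = 1.7809×0.67043×0.22495 + 0.74198×0.97437×0.97800 = 0.268583 + 0.707058 = 0.975641.
Inverse-square distance factor (a/d)² = 0.9974² = 0.994807.
Q̄ = (S₀/π) × 0.994807 × [bracket] = (594/π) × 0.994807 × 0.975641 = 183.51 W/m².
Daily total = Q̄ × 54.80 h × 3600 s/h = 183.51 × 54.80 × 3600 / 10⁶ = 36.20 MJ/m².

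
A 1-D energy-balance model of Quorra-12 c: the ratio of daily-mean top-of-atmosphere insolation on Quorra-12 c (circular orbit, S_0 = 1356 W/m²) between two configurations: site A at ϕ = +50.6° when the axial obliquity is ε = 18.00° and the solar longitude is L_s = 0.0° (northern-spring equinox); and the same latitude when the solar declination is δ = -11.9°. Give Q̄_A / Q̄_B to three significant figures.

Q̄_A / Q̄_B ≈ 1.62

— Configuration A (ϕ=+50.6°):
Solar declination: sin δ = sin ε · sin L_s = sin 18.00° × sin 0.0° = 0.00000, so δ = +0.000°.
cos h₀ = −tan(+50.6°) tan(+0.000°) = -0.0000, h₀ = 1.5708 rad.
Bracket: h₀ sin ϕ sin δ + cos ϕ cos δ sin h₀ = 1.5708×0.77273×0.00000 + 0.63473×1.00000×1.00000 = 0.000000 + 0.634730 = 0.634730.
Q̄ = (S_0/π) × [bracket] = (1356/π) × 0.634730 = 273.97 W/m².
— Configuration B (ϕ=+50.6°):
cos h₀ = −tan(+50.6°) tan(-11.900°) = 0.2566, h₀ = 1.3113 rad.
Bracket: h₀ sin ϕ sin δ + cos ϕ cos δ sin h₀ = 1.3113×0.77273×-0.20620 + 0.63473×0.97851×0.96653 = -0.208939 + 0.600302 = 0.391363.
Q̄ = (S_0/π) × [bracket] = (1356/π) × 0.391363 = 168.92 W/m².
Ratio Q̄_A / Q̄_B = 273.97 / 168.92 = 1.622.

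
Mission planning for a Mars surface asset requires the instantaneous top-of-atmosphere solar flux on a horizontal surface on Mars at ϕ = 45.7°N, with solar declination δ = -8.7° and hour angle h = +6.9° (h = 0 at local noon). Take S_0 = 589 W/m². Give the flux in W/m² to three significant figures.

cos θ_z = sin ϕ sin δ + cos ϕ cos δ cos h = -0.108256 + 0.685379 = 0.577123.
Flux = S_0 · cos θ_z = 589 × 0.577123 = 339.9 W/m².

340 W/m²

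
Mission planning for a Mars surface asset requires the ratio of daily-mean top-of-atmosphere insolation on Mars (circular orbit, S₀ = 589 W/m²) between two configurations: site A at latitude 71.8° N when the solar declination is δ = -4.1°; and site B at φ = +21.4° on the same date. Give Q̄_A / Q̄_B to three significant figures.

Q̄_A / Q̄_B ≈ 0.239

— Configuration A (φ=+71.8°):
cos H₀ = −tan(+71.8°) tan(-4.100°) = 0.2180, H₀ = 1.3510 rad.
Bracket: H₀ sin φ sin δ + cos φ cos δ sin H₀ = 1.3510×0.94997×-0.07150 + 0.31233×0.99744×0.97594 = -0.091764 + 0.304035 = 0.212271.
Q̄ = (S₀/π) × [bracket] = (589/π) × 0.212271 = 39.798 W/m².
— Configuration B (φ=+21.4°):
cos H₀ = −tan(+21.4°) tan(-4.100°) = 0.0281, H₀ = 1.5427 rad.
Bracket: H₀ sin φ sin δ + cos φ cos δ sin H₀ = 1.5427×0.36488×-0.07150 + 0.93106×0.99744×0.99961 = -0.040247 + 0.928314 = 0.888067.
Q̄ = (S₀/π) × [bracket] = (589/π) × 0.888067 = 166.50 W/m².
Ratio Q̄_A / Q̄_B = 39.798 / 166.50 = 0.2390.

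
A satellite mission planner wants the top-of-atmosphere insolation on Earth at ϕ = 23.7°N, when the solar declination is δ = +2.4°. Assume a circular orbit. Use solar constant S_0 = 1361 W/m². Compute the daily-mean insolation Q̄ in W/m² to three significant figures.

cos h₀ = −tan(+23.7°) tan(+2.400°) = -0.0184, h₀ = 1.5892 rad.
Bracket: h₀ sin ϕ sin δ + cos ϕ cos δ sin h₀ = 1.5892×0.40195×0.04188 + 0.91566×0.99912×0.99983 = 0.026752 + 0.914699 = 0.941451.
Q̄ = (S_0/π) × [bracket] = (1361/π) × 0.941451 = 407.9 W/m².

Q̄ ≈ 408 W/m²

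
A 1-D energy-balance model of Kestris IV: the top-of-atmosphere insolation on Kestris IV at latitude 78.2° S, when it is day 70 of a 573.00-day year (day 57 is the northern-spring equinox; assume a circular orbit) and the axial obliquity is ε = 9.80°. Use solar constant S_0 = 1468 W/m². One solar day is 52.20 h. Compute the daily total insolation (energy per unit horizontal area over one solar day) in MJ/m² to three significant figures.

14.8 MJ/m²

Solar longitude: L_s = 360° × (70 − 57)/573.00 = 8.168°.
sin δ = sin 9.80° × sin 8.168° = 0.02418, so δ = +1.386°.
cos h₀ = −tan(-78.2°) tan(+1.386°) = 0.1158, h₀ = 1.4548 rad.
Bracket: h₀ sin ϕ sin δ + cos ϕ cos δ sin h₀ = 1.4548×-0.97887×0.02418 + 0.20450×0.99971×0.99327 = -0.034434 + 0.203065 = 0.168631.
Q̄ = (S_0/π) × [bracket] = (1468/π) × 0.168631 = 78.798 W/m².
Daily total = Q̄ × 52.20 h × 3600 s/h = 78.798 × 52.20 × 3600 / 10⁶ = 14.81 MJ/m².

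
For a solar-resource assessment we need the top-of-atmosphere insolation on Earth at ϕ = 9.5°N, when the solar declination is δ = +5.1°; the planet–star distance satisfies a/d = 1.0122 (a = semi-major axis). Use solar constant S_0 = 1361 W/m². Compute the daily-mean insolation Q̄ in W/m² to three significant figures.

cos h₀ = −tan(+9.5°) tan(+5.100°) = -0.0149, h₀ = 1.5857 rad.
Bracket: h₀ sin ϕ sin δ + cos ϕ cos δ sin h₀ = 1.5857×0.16505×0.08889 + 0.98629×0.99604×0.99989 = 0.023264 + 0.982276 = 1.005540.
Inverse-square distance factor (a/d)² = 1.0122² = 1.024549.
Q̄ = (S_0/π) × 1.024549 × [bracket] = (1361/π) × 1.024549 × 1.005540 = 446.3 W/m².

Q̄ ≈ 446 W/m²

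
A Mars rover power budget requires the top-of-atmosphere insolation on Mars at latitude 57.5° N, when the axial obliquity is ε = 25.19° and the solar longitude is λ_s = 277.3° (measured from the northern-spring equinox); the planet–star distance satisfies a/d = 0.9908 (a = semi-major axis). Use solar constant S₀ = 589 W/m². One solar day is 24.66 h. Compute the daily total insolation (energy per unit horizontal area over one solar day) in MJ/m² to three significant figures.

1.06 MJ/m²

Solar declination: sin δ = sin ε · sin λ_s = sin 25.19° × sin 277.3° = -0.42217, so δ = -24.972°.
cos H₀ = −tan(+57.5°) tan(-24.972°) = 0.7310, H₀ = 0.7510 rad.
Bracket: H₀ sin φ sin δ + cos φ cos δ sin H₀ = 0.7510×0.84339×-0.42217 + 0.53730×0.90652×0.68236 = -0.267397 + 0.332359 = 0.064962.
Inverse-square distance factor (a/d)² = 0.9908² = 0.981685.
Q̄ = (S₀/π) × 0.981685 × [bracket] = (589/π) × 0.981685 × 0.064962 = 11.956 W/m².
Daily total = Q̄ × 24.66 h × 3600 s/h = 11.956 × 24.66 × 3600 / 10⁶ = 1.061 MJ/m².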